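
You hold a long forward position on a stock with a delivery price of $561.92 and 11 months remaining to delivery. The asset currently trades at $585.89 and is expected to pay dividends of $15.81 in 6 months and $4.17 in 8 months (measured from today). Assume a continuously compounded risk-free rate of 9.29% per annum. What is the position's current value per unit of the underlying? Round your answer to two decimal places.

$50.83

PV(remaining dividends) I = 15.81·e^(−0.0929·6/12) + 4.17·e^(−0.0929·8/12) = 19.0120
Current forward F = (S − I)·e^(rT) = (585.89 − 19.0120)·e^(0.0929·11/12) = 566.8780 × 1.088889 = 617.2672
Value (long) = (F − K)·e^(−rT) = (617.2672 − 561.92) × 0.918367 = 50.8290
Value = $50.83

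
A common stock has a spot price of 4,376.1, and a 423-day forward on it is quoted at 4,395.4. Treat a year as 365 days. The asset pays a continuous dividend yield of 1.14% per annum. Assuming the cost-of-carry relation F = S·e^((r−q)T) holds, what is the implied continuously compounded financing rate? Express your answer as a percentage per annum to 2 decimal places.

From F = S·e^((r−q)T): (r − q) = ln(F/S)/T
ln(4395.4/4376.1) = ln(1.004410) = 0.004400
(r − q) = 0.004400 / (423/365) = 0.003797
r = ln(F/S)/T + q = 0.003797 + 0.0114 = 0.015197
r = 1.52%

1.52%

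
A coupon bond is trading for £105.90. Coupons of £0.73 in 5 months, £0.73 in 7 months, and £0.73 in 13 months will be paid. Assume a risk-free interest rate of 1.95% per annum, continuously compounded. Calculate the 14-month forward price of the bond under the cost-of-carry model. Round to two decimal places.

£106.13

PV(coupons) I = 0.73·e^(−0.0195·5/12) + 0.73·e^(−0.0195·7/12) + 0.73·e^(−0.0195·13/12)
I = 0.7241 + 0.7217 + 0.7147 = 2.1605
F = (S − I)·e^(rT) = (105.90 − 2.1605) · e^(0.0195·14/12)
= 103.7395 · e^0.022750 = 103.7395 × 1.023011 = £106.13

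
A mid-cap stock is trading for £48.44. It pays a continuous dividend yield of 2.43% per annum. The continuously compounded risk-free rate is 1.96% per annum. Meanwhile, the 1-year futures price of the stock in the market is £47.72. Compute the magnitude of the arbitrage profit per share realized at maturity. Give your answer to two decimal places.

£0.49 per share

Fair futures: F* = S·e^(carry·T), with carry = (r − q) = 0.0196 − 0.0243 = -0.0047
F* = 48.44 · e^(-0.0047 × 1) = 48.44 · e^-0.004700 = 48.44 × 0.995311 = £48.2129
Market £47.72 < fair £48.2129: forward underpriced → reverse cash-and-carry (short spot, go long the forward).
At maturity, profit = |F_mkt − F*| = |47.72 − 48.2129| = £0.49 per share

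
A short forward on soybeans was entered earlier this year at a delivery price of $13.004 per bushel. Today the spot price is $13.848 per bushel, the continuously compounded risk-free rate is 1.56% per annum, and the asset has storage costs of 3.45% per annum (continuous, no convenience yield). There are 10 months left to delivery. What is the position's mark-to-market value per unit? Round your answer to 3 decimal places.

-$1.416 per bushel

Current fair forward for the remaining 10 months: F = S·e^((r + u)·T), (r + u) = 0.0156 + 0.0345 = 0.0501
F = 13.848 · e^(0.0501 × 10/12) = 13.848 × 1.042634 = 14.4384
Value of long forward = (F − K)·e^(−rT) = (14.4384 − 13.004) · e^(−0.0156·10/12)
= 1.4344 × 0.987084 = 1.416
Short position value = −(long value) = -$1.416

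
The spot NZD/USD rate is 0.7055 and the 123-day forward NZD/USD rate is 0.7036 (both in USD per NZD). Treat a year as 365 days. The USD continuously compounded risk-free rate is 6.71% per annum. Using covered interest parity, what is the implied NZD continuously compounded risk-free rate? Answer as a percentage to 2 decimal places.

7.51%

F = S·e^((r_USD − r_NZD)T) ⇒ r_NZD = r_USD − ln(F/S)/T
ln(0.7036/0.7055) = -0.002697; /(123/365) = -0.008003
r_NZD = 0.0671 + 0.008003 = 0.075103
r_NZD = 7.51%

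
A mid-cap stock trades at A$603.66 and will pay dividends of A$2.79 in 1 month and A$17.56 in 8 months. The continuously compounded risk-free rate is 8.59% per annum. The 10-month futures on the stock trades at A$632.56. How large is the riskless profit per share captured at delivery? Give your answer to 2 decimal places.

PV(dividends) I = 2.79·e^(−0.0859·1/12) + 17.56·e^(−0.0859·8/12) = 19.3527
Fair futures F* = (S − I)·e^(rT) = (603.66 − 19.3527)·e^0.071583 = 584.3073 × 1.074207 = 627.6670
Market A$632.56 > fair 627.6670: forward overpriced → cash-and-carry (borrow at r, buy the stock and collect the dividends, short the forward).
Profit at T = |F_mkt − F*| = |632.56 − 627.6670| = A$4.89 per share

A$4.89 per share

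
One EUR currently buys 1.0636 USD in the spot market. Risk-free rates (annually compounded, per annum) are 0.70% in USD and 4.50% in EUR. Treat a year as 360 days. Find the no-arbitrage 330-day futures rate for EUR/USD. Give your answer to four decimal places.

By covered interest parity, F = S · (1+r_USD)^T / (1+r_EUR)^T
= 1.0636 × 1.006415 / 1.041174 = 1.0636 × 0.966616
F = 1.0281 USD per EUR

1.0281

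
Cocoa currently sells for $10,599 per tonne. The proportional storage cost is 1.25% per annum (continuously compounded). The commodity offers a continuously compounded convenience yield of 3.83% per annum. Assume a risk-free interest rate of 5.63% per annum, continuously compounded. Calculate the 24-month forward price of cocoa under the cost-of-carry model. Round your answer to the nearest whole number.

$11,266 per tonne

Net carry = r + u − y = 0.0563 + 0.0125 − 0.0383 = 0.0305
F = S·e^((r+u−y)T) = 10599 · e^(0.0305 × 24/12) = 10599 · e^0.061000
= 10599 × 1.062899 = $11,266 per tonne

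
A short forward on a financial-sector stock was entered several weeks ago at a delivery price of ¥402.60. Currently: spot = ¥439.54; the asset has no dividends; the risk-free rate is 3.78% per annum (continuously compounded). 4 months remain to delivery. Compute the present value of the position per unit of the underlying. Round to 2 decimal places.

Current fair forward for the remaining 4 months: F = S·e^(r·T), r = 0.0378
F = 439.54 · e^(0.0378 × 4/12) = 439.54 × 1.012680 = 445.1134
Value of long forward = (F − K)·e^(−rT) = (445.1134 − 402.60) · e^(−0.0378·4/12)
= 42.5134 × 0.987479 = 41.98
Short position value = −(long value) = -¥41.98

-¥41.98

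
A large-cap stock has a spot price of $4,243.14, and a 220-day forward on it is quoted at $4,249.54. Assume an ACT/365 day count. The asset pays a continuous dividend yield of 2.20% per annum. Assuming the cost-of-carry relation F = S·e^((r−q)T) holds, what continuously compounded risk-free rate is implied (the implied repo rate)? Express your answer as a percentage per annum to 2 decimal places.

From F = S·e^((r−q)T): (r − q) = ln(F/S)/T
ln(4249.54/4243.14) = ln(1.001508) = 0.001507
(r − q) = 0.001507 / (220/365) = 0.002500
r = ln(F/S)/T + q = 0.002500 + 0.0220 = 0.024500
r = 2.45%

2.45%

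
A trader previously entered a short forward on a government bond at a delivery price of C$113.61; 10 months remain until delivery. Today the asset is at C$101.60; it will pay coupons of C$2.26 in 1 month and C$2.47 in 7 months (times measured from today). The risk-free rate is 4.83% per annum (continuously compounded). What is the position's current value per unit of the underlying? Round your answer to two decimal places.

PV(remaining coupons) I = 2.26·e^(−0.0483·1/12) + 2.47·e^(−0.0483·7/12) = 4.6523
Current forward F = (S − I)·e^(rT) = (101.60 − 4.6523)·e^(0.0483·10/12) = 96.9477 × 1.041071 = 100.9294
Value (long) = (F − K)·e^(−rT) = (100.9294 − 113.61) × 0.960549 = -12.1803
Short position value = −(long value) = C$12.18

C$12.18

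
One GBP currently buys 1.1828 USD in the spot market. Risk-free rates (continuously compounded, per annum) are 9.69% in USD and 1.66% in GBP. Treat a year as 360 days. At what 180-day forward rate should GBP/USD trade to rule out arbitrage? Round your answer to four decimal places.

F = S·e^((r_USD − r_GBP)T) = 1.1828 · e^((0.0969 − 0.0166) × 180/360)
= 1.1828 · e^0.040150 = 1.1828 × 1.040967
F = 1.2313 USD per GBP

1.2313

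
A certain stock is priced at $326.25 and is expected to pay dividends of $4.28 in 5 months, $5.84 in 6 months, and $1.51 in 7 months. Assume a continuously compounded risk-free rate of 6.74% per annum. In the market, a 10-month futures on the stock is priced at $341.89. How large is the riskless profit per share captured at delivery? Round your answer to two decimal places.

$8.70 per share

PV(dividends) I = 4.28·e^(−0.0674·5/12) + 5.84·e^(−0.0674·6/12) + 1.51·e^(−0.0674·7/12) = 11.2597
Fair futures F* = (S − I)·e^(rT) = (326.25 − 11.2597)·e^0.056167 = 314.9903 × 1.057774 = 333.1885
Market $341.89 > fair 333.1885: forward overpriced → cash-and-carry (borrow at r, buy the stock and collect the dividends, short the forward).
Profit at T = |F_mkt − F*| = |341.89 − 333.1885| = $8.70 per share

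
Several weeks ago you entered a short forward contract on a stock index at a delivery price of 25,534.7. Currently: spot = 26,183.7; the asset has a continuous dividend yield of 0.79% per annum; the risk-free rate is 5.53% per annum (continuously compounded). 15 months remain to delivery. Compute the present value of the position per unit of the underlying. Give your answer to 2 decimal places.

Current fair forward for the remaining 15 months: F = S·e^((r − q)·T), (r − q) = 0.0553 − 0.0079 = 0.0474
F = 26183.7 · e^(0.0474 × 15/12) = 26183.7 × 1.06104047 = 27781.9654
Value of long forward = (F − K)·e^(−rT) = (27781.9654 − 25534.7) · e^(−0.0553·15/12)
= 2247.2654 × 0.93321002 = 2097.17
Short position value = −(long value) = -2097.17

-2097.17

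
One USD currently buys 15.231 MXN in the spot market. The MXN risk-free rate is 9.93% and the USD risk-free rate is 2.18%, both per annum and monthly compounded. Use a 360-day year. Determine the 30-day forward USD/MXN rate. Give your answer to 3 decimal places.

15.329

By covered interest parity, F = S · (1+r_MXN/12)^(12T) / (1+r_USD/12)^(12T)
= 15.231 × 1.008275 / 1.001817 = 15.231 × 1.006446
F = 15.329 MXN per USD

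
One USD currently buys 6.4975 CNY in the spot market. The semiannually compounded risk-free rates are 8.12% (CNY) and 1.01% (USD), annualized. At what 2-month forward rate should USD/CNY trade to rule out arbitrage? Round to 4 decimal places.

By covered interest parity, F = S · (1+r_CNY/2)^(2T) / (1+r_USD/2)^(2T)
= 6.4975 × 1.013354 / 1.001681 = 6.4975 × 1.011653
F = 6.5732 CNY per USD

6.5732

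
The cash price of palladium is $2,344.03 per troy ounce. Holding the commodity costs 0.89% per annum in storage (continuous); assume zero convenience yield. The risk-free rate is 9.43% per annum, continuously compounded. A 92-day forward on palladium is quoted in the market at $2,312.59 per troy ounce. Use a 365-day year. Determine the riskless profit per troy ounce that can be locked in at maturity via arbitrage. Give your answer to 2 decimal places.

$93.21 per troy ounce

Fair forward: F* = S·e^(carry·T), with carry = (r + u) = 0.0943 + 0.0089 = 0.1032
F* = 2344.03 · e^(0.1032 × 92/365) = 2344.03 · e^0.02601205 = 2344.03 × 1.02635332 = $2405.8030
Market $2312.59 < fair $2405.8030: forward underpriced → reverse cash-and-carry (short spot, go long the forward).
At maturity, profit = |F_mkt − F*| = |2312.59 − 2405.8030| = $93.21 per troy ounce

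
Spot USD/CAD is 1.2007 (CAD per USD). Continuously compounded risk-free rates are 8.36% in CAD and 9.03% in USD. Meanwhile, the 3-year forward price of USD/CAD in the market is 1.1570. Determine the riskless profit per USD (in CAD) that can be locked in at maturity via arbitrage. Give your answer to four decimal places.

0.0198 per USD (in CAD)

Fair forward: F* = S·e^(carry·T), with carry = (r_CAD − r_USD) = 0.0836 − 0.0903 = -0.0067
F* = 1.2007 · e^(-0.0067 × 3) = 1.2007 · e^-0.020100 = 1.2007 × 0.980101 = 1.1768
Market 1.1570 < fair 1.1768: forward underpriced → reverse cash-and-carry (short spot, go long the forward).
At maturity, profit = |F_mkt − F*| = |1.1570 − 1.1768| = 0.0198 per USD (in CAD)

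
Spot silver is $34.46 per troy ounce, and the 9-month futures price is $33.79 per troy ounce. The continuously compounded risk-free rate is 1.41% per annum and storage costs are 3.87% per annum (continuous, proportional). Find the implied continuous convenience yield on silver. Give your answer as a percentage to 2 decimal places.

7.90%

F = S·e^((r+u−y)T) ⇒ (r+u−y) = ln(F/S)/T
ln(33.79/34.46) = -0.019634; /T ⇒ -0.026179
y = r + u − ln(F/S)/T = 0.0141 + 0.0387 + 0.026179 = 0.078979
y = 7.90%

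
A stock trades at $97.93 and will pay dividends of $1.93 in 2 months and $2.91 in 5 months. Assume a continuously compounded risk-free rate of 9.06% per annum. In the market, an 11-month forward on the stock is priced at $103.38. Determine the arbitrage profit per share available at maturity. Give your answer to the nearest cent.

PV(dividends) I = 1.93·e^(−0.0906·2/12) + 2.91·e^(−0.0906·5/12) = 4.7033
Fair forward F* = (S − I)·e^(rT) = (97.93 − 4.7033)·e^0.083050 = 93.2267 × 1.086596 = 101.2998
Market $103.38 > fair 101.2998: forward overpriced → cash-and-carry (borrow at r, buy the stock and collect the dividends, short the forward).
Profit at T = |F_mkt − F*| = |103.38 − 101.2998| = $2.08 per share

$2.08 per share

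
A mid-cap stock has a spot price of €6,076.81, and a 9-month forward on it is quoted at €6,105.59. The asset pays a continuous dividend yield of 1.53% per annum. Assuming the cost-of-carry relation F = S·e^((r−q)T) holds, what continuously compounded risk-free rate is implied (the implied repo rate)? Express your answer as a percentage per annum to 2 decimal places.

2.16%

From F = S·e^((r−q)T): (r − q) = ln(F/S)/T
ln(6105.59/6076.81) = ln(1.004736) = 0.004725
(r − q) = 0.004725 / (9/12) = 0.006300
r = ln(F/S)/T + q = 0.006300 + 0.0153 = 0.021600
r = 2.16%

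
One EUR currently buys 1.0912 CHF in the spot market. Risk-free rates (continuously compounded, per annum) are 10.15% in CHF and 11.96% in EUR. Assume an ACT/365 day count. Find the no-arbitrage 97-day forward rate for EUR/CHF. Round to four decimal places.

1.0860

F = S·e^((r_CHF − r_EUR)T) = 1.0912 · e^((0.1015 − 0.1196) × 97/365)
= 1.0912 · e^-0.004810 = 1.0912 × 0.995202
F = 1.0860 CHF per EUR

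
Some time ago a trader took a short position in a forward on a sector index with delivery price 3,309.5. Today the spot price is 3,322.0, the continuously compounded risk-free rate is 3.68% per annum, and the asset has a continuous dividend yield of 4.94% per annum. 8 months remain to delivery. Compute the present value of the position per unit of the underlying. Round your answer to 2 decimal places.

Current fair forward for the remaining 8 months: F = S·e^((r − q)·T), (r − q) = 0.0368 − 0.0494 = -0.0126
F = 3322.0 · e^(-0.0126 × 8/12) = 3322.0 × 0.99163518 = 3294.2121
Value of long forward = (F − K)·e^(−rT) = (3294.2121 − 3309.5) · e^(−0.0368·8/12)
= -15.2879 × 0.97576516 = -14.92
Short position value = −(long value) = 14.92

14.92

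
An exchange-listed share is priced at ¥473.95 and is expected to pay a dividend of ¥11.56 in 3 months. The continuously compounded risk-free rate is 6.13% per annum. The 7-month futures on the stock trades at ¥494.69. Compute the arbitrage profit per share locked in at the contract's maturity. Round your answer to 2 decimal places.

¥15.28 per share

PV(dividends) I = 11.56·e^(−0.0613·3/12) = 11.3842
Fair futures F* = (S − I)·e^(rT) = (473.95 − 11.3842)·e^0.035758 = 462.5658 × 1.036405 = 479.4055
Market ¥494.69 > fair 479.4055: forward overpriced → cash-and-carry (borrow at r, buy the stock and collect the dividends, short the forward).
Profit at T = |F_mkt − F*| = |494.69 − 479.4055| = ¥15.28 per share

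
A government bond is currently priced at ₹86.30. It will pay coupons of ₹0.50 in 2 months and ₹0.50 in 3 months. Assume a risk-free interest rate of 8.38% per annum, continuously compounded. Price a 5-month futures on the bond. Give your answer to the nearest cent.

₹88.35

PV(coupons) I = 0.50·e^(−0.0838·2/12) + 0.50·e^(−0.0838·3/12)
I = 0.4931 + 0.4896 = 0.9827
F = (S − I)·e^(rT) = (86.30 − 0.9827) · e^(0.0838·5/12)
= 85.3173 · e^0.034917 = 85.3173 × 1.035534 = ₹88.35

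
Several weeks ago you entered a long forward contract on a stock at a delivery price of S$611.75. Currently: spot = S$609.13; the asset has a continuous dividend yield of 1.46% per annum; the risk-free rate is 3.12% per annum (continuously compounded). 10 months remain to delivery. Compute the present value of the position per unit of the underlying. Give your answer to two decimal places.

Current fair forward for the remaining 10 months: F = S·e^((r − q)·T), (r − q) = 0.0312 − 0.0146 = 0.0166
F = 609.13 · e^(0.0166 × 10/12) = 609.13 × 1.013929 = 617.6146
Value of long forward = (F − K)·e^(−rT) = (617.6146 − 611.75) · e^(−0.0312·10/12)
= 5.8646 × 0.974335 = 5.71

S$5.71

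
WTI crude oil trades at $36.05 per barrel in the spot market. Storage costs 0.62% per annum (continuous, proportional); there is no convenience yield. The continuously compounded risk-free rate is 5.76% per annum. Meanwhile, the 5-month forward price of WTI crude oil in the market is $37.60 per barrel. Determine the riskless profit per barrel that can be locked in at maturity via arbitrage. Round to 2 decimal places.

$0.58 per barrel

Fair forward: F* = S·e^(carry·T), with carry = (r + u) = 0.0576 + 0.0062 = 0.0638
F* = 36.05 · e^(0.0638 × 5/12) = 36.05 · e^0.026583 = 36.05 × 1.026939 = $37.0212
Market $37.60 > fair $37.0212: forward overpriced → cash-and-carry (buy spot, short the forward).
At maturity, profit = |F_mkt − F*| = |37.60 − 37.0212| = $0.58 per barrel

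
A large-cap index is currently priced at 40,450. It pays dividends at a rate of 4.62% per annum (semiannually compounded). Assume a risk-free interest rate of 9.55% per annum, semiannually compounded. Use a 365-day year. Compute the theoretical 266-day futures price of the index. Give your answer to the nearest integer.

41,878

F = S · (1+r/2)^(2T) / (1+q/2)^(2T)
= 40450 × 1.070351 / 1.033846 = 40450 × 1.035310
F = 41,878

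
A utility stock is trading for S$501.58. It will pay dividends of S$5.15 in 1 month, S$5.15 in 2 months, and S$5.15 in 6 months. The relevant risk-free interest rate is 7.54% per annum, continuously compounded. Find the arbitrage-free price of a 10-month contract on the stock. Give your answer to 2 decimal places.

S$517.96

PV(dividends) I = 5.15·e^(−0.0754·1/12) + 5.15·e^(−0.0754·2/12) + 5.15·e^(−0.0754·6/12)
I = 5.1177 + 5.0857 + 4.9595 = 15.1629
F = (S − I)·e^(rT) = (501.58 − 15.1629) · e^(0.0754·10/12)
= 486.4171 · e^0.062833 = 486.4171 × 1.064849 = S$517.96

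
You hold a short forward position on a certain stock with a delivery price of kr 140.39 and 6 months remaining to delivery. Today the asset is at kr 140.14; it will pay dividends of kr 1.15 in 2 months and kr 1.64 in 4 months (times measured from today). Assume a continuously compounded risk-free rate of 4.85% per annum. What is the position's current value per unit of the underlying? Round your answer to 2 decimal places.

-kr 0.36

PV(remaining dividends) I = 1.15·e^(−0.0485·2/12) + 1.64·e^(−0.0485·4/12) = 2.7544
Current forward F = (S − I)·e^(rT) = (140.14 − 2.7544)·e^(0.0485·6/12) = 137.3856 × 1.024546 = 140.7579
Value (long) = (F − K)·e^(−rT) = (140.7579 − 140.39) × 0.976042 = 0.3591
Short position value = −(long value) = -kr 0.36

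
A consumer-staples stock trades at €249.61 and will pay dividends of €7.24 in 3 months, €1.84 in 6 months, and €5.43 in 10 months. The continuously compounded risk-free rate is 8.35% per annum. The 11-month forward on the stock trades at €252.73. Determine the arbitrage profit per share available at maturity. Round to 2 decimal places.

PV(dividends) I = 7.24·e^(−0.0835·3/12) + 1.84·e^(−0.0835·6/12) + 5.43·e^(−0.0835·10/12) = 13.9202
Fair forward F* = (S − I)·e^(rT) = (249.61 − 13.9202)·e^0.076542 = 235.6898 × 1.079548 = 254.4385
Market €252.73 < fair 254.4385: forward underpriced → reverse cash-and-carry (short the stock, invest proceeds at r, pay the dividends, go long the forward).
Profit at T = |F_mkt − F*| = |252.73 − 254.4385| = €1.71 per share

€1.71 per share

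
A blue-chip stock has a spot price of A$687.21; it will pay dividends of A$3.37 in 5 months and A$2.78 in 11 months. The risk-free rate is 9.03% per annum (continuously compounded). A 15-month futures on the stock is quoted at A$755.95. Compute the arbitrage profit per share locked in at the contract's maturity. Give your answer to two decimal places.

PV(dividends) I = 3.37·e^(−0.0903·5/12) + 2.78·e^(−0.0903·11/12) = 5.8047
Fair futures F* = (S − I)·e^(rT) = (687.21 − 5.8047)·e^0.112875 = 681.4053 × 1.119492 = 762.8278
Market A$755.95 < fair 762.8278: forward underpriced → reverse cash-and-carry (short the stock, invest proceeds at r, pay the dividends, go long the forward).
Profit at T = |F_mkt − F*| = |755.95 − 762.8278| = A$6.88 per share

A$6.88 per share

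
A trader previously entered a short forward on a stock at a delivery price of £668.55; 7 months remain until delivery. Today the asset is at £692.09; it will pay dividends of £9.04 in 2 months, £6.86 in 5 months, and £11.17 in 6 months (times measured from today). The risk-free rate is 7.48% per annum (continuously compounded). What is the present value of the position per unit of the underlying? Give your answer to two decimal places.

PV(remaining dividends) I = 9.04·e^(−0.0748·2/12) + 6.86·e^(−0.0748·5/12) + 11.17·e^(−0.0748·6/12) = 26.3375
Current forward F = (S − I)·e^(rT) = (692.09 − 26.3375)·e^(0.0748·7/12) = 665.7525 × 1.044599 = 695.4444
Value (long) = (F − K)·e^(−rT) = (695.4444 − 668.55) × 0.957305 = 25.7461
Short position value = −(long value) = -£25.75

-£25.75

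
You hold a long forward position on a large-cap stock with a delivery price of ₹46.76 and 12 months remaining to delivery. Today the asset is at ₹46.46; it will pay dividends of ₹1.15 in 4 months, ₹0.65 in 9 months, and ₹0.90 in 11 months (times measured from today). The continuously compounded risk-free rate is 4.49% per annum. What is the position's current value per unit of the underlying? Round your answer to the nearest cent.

PV(remaining dividends) I = 1.15·e^(−0.0449·4/12) + 0.65·e^(−0.0449·9/12) + 0.90·e^(−0.0449·11/12) = 2.6251
Current forward F = (S − I)·e^(rT) = (46.46 − 2.6251)·e^(0.0449·12/12) = 43.8349 × 1.045923 = 45.8479
Value (long) = (F − K)·e^(−rT) = (45.8479 − 46.76) × 0.956093 = -0.8721
Value = -₹0.87

-₹0.87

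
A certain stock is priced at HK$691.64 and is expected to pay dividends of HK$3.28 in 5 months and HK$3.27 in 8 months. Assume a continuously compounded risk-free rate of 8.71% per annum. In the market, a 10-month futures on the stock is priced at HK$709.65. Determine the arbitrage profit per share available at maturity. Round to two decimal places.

PV(dividends) I = 3.28·e^(−0.0871·5/12) + 3.27·e^(−0.0871·8/12) = 6.2486
Fair futures F* = (S − I)·e^(rT) = (691.64 − 6.2486)·e^0.072583 = 685.3914 × 1.075282 = 736.9890
Market HK$709.65 < fair 736.9890: forward underpriced → reverse cash-and-carry (short the stock, invest proceeds at r, pay the dividends, go long the forward).
Profit at T = |F_mkt − F*| = |709.65 − 736.9890| = HK$27.34 per share

HK$27.34 per share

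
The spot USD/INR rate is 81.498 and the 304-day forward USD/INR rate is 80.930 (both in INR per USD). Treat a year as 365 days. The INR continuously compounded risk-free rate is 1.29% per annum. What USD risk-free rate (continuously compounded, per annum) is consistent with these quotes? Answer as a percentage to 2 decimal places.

2.13%

F = S·e^((r_INR − r_USD)T) ⇒ r_USD = r_INR − ln(F/S)/T
ln(80.930/81.498) = -0.006994; /(304/365) = -0.008397
r_USD = 0.0129 + 0.008397 = 0.021297
r_USD = 2.13%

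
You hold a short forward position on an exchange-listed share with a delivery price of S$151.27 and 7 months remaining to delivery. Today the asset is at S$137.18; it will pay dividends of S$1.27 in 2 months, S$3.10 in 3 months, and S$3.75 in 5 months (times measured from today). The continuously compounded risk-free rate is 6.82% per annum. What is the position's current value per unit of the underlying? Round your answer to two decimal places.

PV(remaining dividends) I = 1.27·e^(−0.0682·2/12) + 3.10·e^(−0.0682·3/12) + 3.75·e^(−0.0682·5/12) = 7.9482
Current forward F = (S − I)·e^(rT) = (137.18 − 7.9482)·e^(0.0682·7/12) = 129.2318 × 1.040585 = 134.4767
Value (long) = (F − K)·e^(−rT) = (134.4767 − 151.27) × 0.960998 = -16.1383
Short position value = −(long value) = S$16.14

S$16.14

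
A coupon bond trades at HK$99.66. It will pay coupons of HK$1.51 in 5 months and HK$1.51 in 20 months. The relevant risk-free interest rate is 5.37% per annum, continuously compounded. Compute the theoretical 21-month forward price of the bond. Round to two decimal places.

PV(coupons) I = 1.51·e^(−0.0537·5/12) + 1.51·e^(−0.0537·20/12)
I = 1.4766 + 1.3807 = 2.8573
F = (S − I)·e^(rT) = (99.66 − 2.8573) · e^(0.0537·21/12)
= 96.8027 · e^0.093975 = 96.8027 × 1.098532 = HK$106.34

HK$106.34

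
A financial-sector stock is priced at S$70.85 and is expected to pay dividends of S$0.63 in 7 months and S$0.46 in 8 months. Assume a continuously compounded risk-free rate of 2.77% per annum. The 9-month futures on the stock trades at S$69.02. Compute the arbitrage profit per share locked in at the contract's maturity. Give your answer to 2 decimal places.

PV(dividends) I = 0.63·e^(−0.0277·7/12) + 0.46·e^(−0.0277·8/12) = 1.0715
Fair futures F* = (S − I)·e^(rT) = (70.85 − 1.0715)·e^0.020775 = 69.7785 × 1.020992 = 71.2433
Market S$69.02 < fair 71.2433: forward underpriced → reverse cash-and-carry (short the stock, invest proceeds at r, pay the dividends, go long the forward).
Profit at T = |F_mkt − F*| = |69.02 − 71.2433| = S$2.22 per share

S$2.22 per share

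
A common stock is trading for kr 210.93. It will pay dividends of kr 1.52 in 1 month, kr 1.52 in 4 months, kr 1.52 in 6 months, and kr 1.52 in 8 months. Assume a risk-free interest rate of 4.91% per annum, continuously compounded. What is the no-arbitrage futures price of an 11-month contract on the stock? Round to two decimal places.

kr 214.40

PV(dividends) I = 1.52·e^(−0.0491·1/12) + 1.52·e^(−0.0491·4/12) + 1.52·e^(−0.0491·6/12) + 1.52·e^(−0.0491·8/12)
I = 1.5138 + 1.4953 + 1.4831 + 1.4711 = 5.9633
F = (S − I)·e^(rT) = (210.93 − 5.9633) · e^(0.0491·11/12)
= 204.9667 · e^0.045008 = 204.9667 × 1.046036 = kr 214.40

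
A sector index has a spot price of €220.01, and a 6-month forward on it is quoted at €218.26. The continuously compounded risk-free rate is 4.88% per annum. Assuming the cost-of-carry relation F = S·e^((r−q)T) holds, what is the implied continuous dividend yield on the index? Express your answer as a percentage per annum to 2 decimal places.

6.48%

From F = S·e^((r−q)T): (r − q) = ln(F/S)/T
ln(218.26/220.01) = ln(0.992046) = -0.007986
(r − q) = -0.007986 / (6/12) = -0.015972
q = r − ln(F/S)/T = 0.0488 + 0.015972 = 0.064772
q = 6.48%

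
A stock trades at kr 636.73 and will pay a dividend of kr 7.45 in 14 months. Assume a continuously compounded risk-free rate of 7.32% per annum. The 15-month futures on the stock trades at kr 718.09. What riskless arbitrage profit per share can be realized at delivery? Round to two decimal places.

kr 27.85 per share

PV(dividends) I = 7.45·e^(−0.0732·14/12) = 6.8402
Fair futures F* = (S − I)·e^(rT) = (636.73 − 6.8402)·e^0.091500 = 629.8898 × 1.095817 = 690.2440
Market kr 718.09 > fair 690.2440: forward overpriced → cash-and-carry (borrow at r, buy the stock and collect the dividends, short the forward).
Profit at T = |F_mkt − F*| = |718.09 − 690.2440| = kr 27.85 per share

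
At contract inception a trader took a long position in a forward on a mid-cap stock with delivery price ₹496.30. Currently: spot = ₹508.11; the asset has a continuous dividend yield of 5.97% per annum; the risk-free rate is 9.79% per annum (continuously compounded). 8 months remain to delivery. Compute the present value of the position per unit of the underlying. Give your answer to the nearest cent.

Current fair forward for the remaining 8 months: F = S·e^((r − q)·T), (r − q) = 0.0979 − 0.0597 = 0.0382
F = 508.11 · e^(0.0382 × 8/12) = 508.11 × 1.025794 = 521.2162
Value of long forward = (F − K)·e^(−rT) = (521.2162 − 496.30) · e^(−0.0979·8/12)
= 24.9162 × 0.936818 = 23.34

₹23.34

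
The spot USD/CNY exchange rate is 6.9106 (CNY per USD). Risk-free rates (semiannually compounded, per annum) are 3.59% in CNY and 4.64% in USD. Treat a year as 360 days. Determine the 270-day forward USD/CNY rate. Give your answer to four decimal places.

6.8575

By covered interest parity, F = S · (1+r_CNY/2)^(2T) / (1+r_USD/2)^(2T)
= 6.9106 × 1.027045 / 1.035001 = 6.9106 × 0.992313
F = 6.8575 CNY per USD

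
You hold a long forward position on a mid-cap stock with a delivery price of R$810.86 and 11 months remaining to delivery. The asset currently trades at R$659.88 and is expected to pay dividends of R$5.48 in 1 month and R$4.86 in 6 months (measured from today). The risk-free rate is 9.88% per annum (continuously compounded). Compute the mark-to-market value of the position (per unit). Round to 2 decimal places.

PV(remaining dividends) I = 5.48·e^(−0.0988·1/12) + 4.86·e^(−0.0988·6/12) = 10.0608
Current forward F = (S − I)·e^(rT) = (659.88 − 10.0608)·e^(0.0988·11/12) = 649.8192 × 1.094794 = 711.4182
Value (long) = (F − K)·e^(−rT) = (711.4182 − 810.86) × 0.913413 = -90.8314
Value = -R$90.83

-R$90.83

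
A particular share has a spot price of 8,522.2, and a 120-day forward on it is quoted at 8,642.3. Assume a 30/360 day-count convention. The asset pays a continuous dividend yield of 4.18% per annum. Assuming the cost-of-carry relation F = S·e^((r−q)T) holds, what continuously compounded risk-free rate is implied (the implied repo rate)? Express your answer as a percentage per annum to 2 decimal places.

From F = S·e^((r−q)T): (r − q) = ln(F/S)/T
ln(8642.3/8522.2) = ln(1.014093) = 0.013995
(r − q) = 0.013995 / (120/360) = 0.041985
r = ln(F/S)/T + q = 0.041985 + 0.0418 = 0.083785
r = 8.38%

8.38%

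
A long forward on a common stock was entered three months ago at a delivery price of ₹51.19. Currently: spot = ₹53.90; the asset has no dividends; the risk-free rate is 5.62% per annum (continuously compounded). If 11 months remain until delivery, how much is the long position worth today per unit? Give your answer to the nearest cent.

Current fair forward for the remaining 11 months: F = S·e^(r·T), r = 0.0562
F = 53.90 · e^(0.0562 × 11/12) = 53.90 × 1.052867 = 56.7495
Value of long forward = (F − K)·e^(−rT) = (56.7495 − 51.19) · e^(−0.0562·11/12)
= 5.5595 × 0.949788 = 5.28

₹5.28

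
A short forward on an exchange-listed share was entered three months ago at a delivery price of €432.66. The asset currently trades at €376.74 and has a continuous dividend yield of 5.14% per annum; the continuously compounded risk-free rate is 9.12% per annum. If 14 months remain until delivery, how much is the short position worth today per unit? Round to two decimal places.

Current fair forward for the remaining 14 months: F = S·e^((r − q)·T), (r − q) = 0.0912 − 0.0514 = 0.0398
F = 376.74 · e^(0.0398 × 14/12) = 376.74 × 1.047528 = 394.6457
Value of long forward = (F − K)·e^(−rT) = (394.6457 − 432.66) · e^(−0.0912·14/12)
= -38.0143 × 0.899065 = -34.18
Short position value = −(long value) = €34.18

€34.18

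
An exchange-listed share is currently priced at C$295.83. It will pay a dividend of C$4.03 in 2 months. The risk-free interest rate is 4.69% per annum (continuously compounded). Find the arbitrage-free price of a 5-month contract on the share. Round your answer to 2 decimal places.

C$297.59

PV(dividends) I = 4.03·e^(−0.0469·2/12)
I = 3.9986
F = (S − I)·e^(rT) = (295.83 − 3.9986) · e^(0.0469·5/12)
= 291.8314 · e^0.019542 = 291.8314 × 1.019734 = C$297.59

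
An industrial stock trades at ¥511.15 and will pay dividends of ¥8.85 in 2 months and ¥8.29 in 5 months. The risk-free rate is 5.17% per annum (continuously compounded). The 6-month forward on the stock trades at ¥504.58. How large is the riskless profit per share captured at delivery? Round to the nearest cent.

PV(dividends) I = 8.85·e^(−0.0517·2/12) + 8.29·e^(−0.0517·5/12) = 16.8874
Fair forward F* = (S − I)·e^(rT) = (511.15 − 16.8874)·e^0.025850 = 494.2626 × 1.026187 = 507.2059
Market ¥504.58 < fair 507.2059: forward underpriced → reverse cash-and-carry (short the stock, invest proceeds at r, pay the dividends, go long the forward).
Profit at T = |F_mkt − F*| = |504.58 − 507.2059| = ¥2.63 per share

¥2.63 per share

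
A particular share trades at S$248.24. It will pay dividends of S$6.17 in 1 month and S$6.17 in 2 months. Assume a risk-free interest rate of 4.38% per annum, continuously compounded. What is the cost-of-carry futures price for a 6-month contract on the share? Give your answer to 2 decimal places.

PV(dividends) I = 6.17·e^(−0.0438·1/12) + 6.17·e^(−0.0438·2/12)
I = 6.1475 + 6.1251 = 12.2726
F = (S − I)·e^(rT) = (248.24 − 12.2726) · e^(0.0438·6/12)
= 235.9674 · e^0.021900 = 235.9674 × 1.022142 = S$241.19

S$241.19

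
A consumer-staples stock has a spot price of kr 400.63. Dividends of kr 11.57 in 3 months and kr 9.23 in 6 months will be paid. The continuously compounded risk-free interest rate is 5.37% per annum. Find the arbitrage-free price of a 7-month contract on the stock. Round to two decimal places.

kr 392.33

PV(dividends) I = 11.57·e^(−0.0537·3/12) + 9.23·e^(−0.0537·6/12)
I = 11.4157 + 8.9855 = 20.4012
F = (S − I)·e^(rT) = (400.63 − 20.4012) · e^(0.0537·7/12)
= 380.2288 · e^0.031325 = 380.2288 × 1.031821 = kr 392.33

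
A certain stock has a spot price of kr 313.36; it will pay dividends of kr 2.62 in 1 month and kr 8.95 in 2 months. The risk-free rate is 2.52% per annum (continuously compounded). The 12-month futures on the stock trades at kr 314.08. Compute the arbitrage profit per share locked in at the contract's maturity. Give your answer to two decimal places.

kr 4.54 per share

PV(dividends) I = 2.62·e^(−0.0252·1/12) + 8.95·e^(−0.0252·2/12) = 11.5270
Fair futures F* = (S − I)·e^(rT) = (313.36 − 11.5270)·e^0.025200 = 301.8330 × 1.025520 = 309.5358
Market kr 314.08 > fair 309.5358: forward overpriced → cash-and-carry (borrow at r, buy the stock and collect the dividends, short the forward).
Profit at T = |F_mkt − F*| = |314.08 − 309.5358| = kr 4.54 per share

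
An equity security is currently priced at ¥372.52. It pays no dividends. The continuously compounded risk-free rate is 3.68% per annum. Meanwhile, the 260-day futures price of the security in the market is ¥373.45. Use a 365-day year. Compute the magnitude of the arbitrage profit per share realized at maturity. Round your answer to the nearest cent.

¥8.96 per share

Fair futures: F* = S·e^(carry·T), with carry = r = 0.0368
F* = 372.52 · e^(0.0368 × 260/365) = 372.52 · e^0.026214 = 372.52 × 1.026561 = ¥382.4145
Market ¥373.45 < fair ¥382.4145: forward underpriced → reverse cash-and-carry (short spot, go long the forward).
At maturity, profit = |F_mkt − F*| = |373.45 − 382.4145| = ¥8.96 per share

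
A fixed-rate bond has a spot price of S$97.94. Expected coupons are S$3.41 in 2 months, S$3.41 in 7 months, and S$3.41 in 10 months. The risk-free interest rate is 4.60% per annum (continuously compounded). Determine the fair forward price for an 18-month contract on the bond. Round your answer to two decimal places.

S$94.24

PV(coupons) I = 3.41·e^(−0.0460·2/12) + 3.41·e^(−0.0460·7/12) + 3.41·e^(−0.0460·10/12)
I = 3.3840 + 3.3197 + 3.2818 = 9.9855
F = (S − I)·e^(rT) = (97.94 − 9.9855) · e^(0.0460·18/12)
= 87.9545 · e^0.069000 = 87.9545 × 1.071436 = S$94.24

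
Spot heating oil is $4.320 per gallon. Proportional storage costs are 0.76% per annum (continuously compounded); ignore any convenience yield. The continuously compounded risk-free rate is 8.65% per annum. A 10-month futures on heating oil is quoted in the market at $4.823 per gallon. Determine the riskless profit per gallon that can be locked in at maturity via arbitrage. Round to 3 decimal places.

Fair futures: F* = S·e^(carry·T), with carry = (r + u) = 0.0865 + 0.0076 = 0.0941
F* = 4.320 · e^(0.0941 × 10/12) = 4.320 · e^0.078417 = 4.320 × 1.081574 = $4.6724
Market $4.823 > fair $4.6724: forward overpriced → cash-and-carry (buy spot, short the forward).
At maturity, profit = |F_mkt − F*| = |4.823 − 4.6724| = $0.151 per gallon

$0.151 per gallon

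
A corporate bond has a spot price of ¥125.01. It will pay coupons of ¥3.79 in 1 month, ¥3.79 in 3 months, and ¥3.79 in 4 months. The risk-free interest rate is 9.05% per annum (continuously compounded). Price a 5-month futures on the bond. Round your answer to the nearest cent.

¥118.24

PV(coupons) I = 3.79·e^(−0.0905·1/12) + 3.79·e^(−0.0905·3/12) + 3.79·e^(−0.0905·4/12)
I = 3.7615 + 3.7052 + 3.6774 = 11.1441
F = (S − I)·e^(rT) = (125.01 − 11.1441) · e^(0.0905·5/12)
= 113.8659 · e^0.037708 = 113.8659 × 1.038428 = ¥118.24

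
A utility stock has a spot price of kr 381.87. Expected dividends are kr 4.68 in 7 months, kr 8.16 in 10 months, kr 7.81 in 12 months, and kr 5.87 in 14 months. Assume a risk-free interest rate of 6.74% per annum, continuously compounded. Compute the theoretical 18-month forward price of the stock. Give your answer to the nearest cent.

PV(dividends) I = 4.68·e^(−0.0674·7/12) + 8.16·e^(−0.0674·10/12) + 7.81·e^(−0.0674·12/12) + 5.87·e^(−0.0674·14/12)
I = 4.4996 + 7.7143 + 7.3010 + 5.4261 = 24.9410
F = (S − I)·e^(rT) = (381.87 − 24.9410) · e^(0.0674·18/12)
= 356.9290 · e^0.101100 = 356.9290 × 1.106387 = kr 394.90

kr 394.90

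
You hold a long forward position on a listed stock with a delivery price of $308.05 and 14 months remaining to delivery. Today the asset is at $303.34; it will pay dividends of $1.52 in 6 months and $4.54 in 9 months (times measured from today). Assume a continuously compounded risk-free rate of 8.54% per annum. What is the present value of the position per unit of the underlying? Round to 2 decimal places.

$18.79

PV(remaining dividends) I = 1.52·e^(−0.0854·6/12) + 4.54·e^(−0.0854·9/12) = 5.7148
Current forward F = (S − I)·e^(rT) = (303.34 − 5.7148)·e^(0.0854·14/12) = 297.6252 × 1.104766 = 328.8062
Value (long) = (F − K)·e^(−rT) = (328.8062 − 308.05) × 0.905169 = 18.7879
Value = $18.79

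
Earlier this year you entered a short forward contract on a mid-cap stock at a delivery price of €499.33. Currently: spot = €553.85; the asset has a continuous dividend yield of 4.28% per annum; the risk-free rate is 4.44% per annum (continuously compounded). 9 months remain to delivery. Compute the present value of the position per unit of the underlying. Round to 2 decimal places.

-€53.38

Current fair forward for the remaining 9 months: F = S·e^((r − q)·T), (r − q) = 0.0444 − 0.0428 = 0.0016
F = 553.85 · e^(0.0016 × 9/12) = 553.85 × 1.001201 = 554.5152
Value of long forward = (F − K)·e^(−rT) = (554.5152 − 499.33) · e^(−0.0444·9/12)
= 55.1852 × 0.967248 = 53.38
Short position value = −(long value) = -€53.38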